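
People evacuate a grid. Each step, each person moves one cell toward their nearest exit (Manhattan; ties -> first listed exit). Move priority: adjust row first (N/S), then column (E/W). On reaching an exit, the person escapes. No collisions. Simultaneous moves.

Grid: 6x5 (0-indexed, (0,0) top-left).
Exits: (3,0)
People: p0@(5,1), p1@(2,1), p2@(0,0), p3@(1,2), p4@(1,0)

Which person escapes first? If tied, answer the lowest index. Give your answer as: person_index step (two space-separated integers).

Answer: 1 2

Derivation:
Step 1: p0:(5,1)->(4,1) | p1:(2,1)->(3,1) | p2:(0,0)->(1,0) | p3:(1,2)->(2,2) | p4:(1,0)->(2,0)
Step 2: p0:(4,1)->(3,1) | p1:(3,1)->(3,0)->EXIT | p2:(1,0)->(2,0) | p3:(2,2)->(3,2) | p4:(2,0)->(3,0)->EXIT
Step 3: p0:(3,1)->(3,0)->EXIT | p1:escaped | p2:(2,0)->(3,0)->EXIT | p3:(3,2)->(3,1) | p4:escaped
Step 4: p0:escaped | p1:escaped | p2:escaped | p3:(3,1)->(3,0)->EXIT | p4:escaped
Exit steps: [3, 2, 3, 4, 2]
First to escape: p1 at step 2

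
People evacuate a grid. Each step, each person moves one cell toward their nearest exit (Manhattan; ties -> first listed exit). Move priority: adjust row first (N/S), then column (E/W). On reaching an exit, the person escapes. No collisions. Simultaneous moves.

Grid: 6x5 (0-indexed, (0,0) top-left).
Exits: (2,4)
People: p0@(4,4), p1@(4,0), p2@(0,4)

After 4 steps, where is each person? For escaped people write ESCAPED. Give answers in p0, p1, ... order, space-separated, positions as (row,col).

Step 1: p0:(4,4)->(3,4) | p1:(4,0)->(3,0) | p2:(0,4)->(1,4)
Step 2: p0:(3,4)->(2,4)->EXIT | p1:(3,0)->(2,0) | p2:(1,4)->(2,4)->EXIT
Step 3: p0:escaped | p1:(2,0)->(2,1) | p2:escaped
Step 4: p0:escaped | p1:(2,1)->(2,2) | p2:escaped

ESCAPED (2,2) ESCAPED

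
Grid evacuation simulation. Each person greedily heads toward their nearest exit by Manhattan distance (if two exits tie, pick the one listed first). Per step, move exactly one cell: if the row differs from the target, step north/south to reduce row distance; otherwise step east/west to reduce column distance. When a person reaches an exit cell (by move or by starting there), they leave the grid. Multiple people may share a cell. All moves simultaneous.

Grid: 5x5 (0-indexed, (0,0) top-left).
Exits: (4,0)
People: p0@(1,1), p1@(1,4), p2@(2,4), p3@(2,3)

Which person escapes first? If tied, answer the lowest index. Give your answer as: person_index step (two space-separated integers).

Step 1: p0:(1,1)->(2,1) | p1:(1,4)->(2,4) | p2:(2,4)->(3,4) | p3:(2,3)->(3,3)
Step 2: p0:(2,1)->(3,1) | p1:(2,4)->(3,4) | p2:(3,4)->(4,4) | p3:(3,3)->(4,3)
Step 3: p0:(3,1)->(4,1) | p1:(3,4)->(4,4) | p2:(4,4)->(4,3) | p3:(4,3)->(4,2)
Step 4: p0:(4,1)->(4,0)->EXIT | p1:(4,4)->(4,3) | p2:(4,3)->(4,2) | p3:(4,2)->(4,1)
Step 5: p0:escaped | p1:(4,3)->(4,2) | p2:(4,2)->(4,1) | p3:(4,1)->(4,0)->EXIT
Step 6: p0:escaped | p1:(4,2)->(4,1) | p2:(4,1)->(4,0)->EXIT | p3:escaped
Step 7: p0:escaped | p1:(4,1)->(4,0)->EXIT | p2:escaped | p3:escaped
Exit steps: [4, 7, 6, 5]
First to escape: p0 at step 4

Answer: 0 4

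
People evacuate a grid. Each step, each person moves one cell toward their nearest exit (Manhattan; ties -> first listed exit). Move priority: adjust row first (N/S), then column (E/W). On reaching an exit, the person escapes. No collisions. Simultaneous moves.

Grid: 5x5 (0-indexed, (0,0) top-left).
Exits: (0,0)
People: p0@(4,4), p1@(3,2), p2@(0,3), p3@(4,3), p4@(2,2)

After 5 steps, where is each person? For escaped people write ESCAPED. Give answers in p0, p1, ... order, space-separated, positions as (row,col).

Step 1: p0:(4,4)->(3,4) | p1:(3,2)->(2,2) | p2:(0,3)->(0,2) | p3:(4,3)->(3,3) | p4:(2,2)->(1,2)
Step 2: p0:(3,4)->(2,4) | p1:(2,2)->(1,2) | p2:(0,2)->(0,1) | p3:(3,3)->(2,3) | p4:(1,2)->(0,2)
Step 3: p0:(2,4)->(1,4) | p1:(1,2)->(0,2) | p2:(0,1)->(0,0)->EXIT | p3:(2,3)->(1,3) | p4:(0,2)->(0,1)
Step 4: p0:(1,4)->(0,4) | p1:(0,2)->(0,1) | p2:escaped | p3:(1,3)->(0,3) | p4:(0,1)->(0,0)->EXIT
Step 5: p0:(0,4)->(0,3) | p1:(0,1)->(0,0)->EXIT | p2:escaped | p3:(0,3)->(0,2) | p4:escaped

(0,3) ESCAPED ESCAPED (0,2) ESCAPED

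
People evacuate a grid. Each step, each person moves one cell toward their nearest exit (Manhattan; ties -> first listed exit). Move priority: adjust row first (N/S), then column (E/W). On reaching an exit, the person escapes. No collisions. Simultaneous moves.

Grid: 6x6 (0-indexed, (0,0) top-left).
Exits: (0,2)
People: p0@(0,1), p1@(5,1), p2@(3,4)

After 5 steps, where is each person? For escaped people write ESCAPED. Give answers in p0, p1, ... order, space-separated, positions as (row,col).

Step 1: p0:(0,1)->(0,2)->EXIT | p1:(5,1)->(4,1) | p2:(3,4)->(2,4)
Step 2: p0:escaped | p1:(4,1)->(3,1) | p2:(2,4)->(1,4)
Step 3: p0:escaped | p1:(3,1)->(2,1) | p2:(1,4)->(0,4)
Step 4: p0:escaped | p1:(2,1)->(1,1) | p2:(0,4)->(0,3)
Step 5: p0:escaped | p1:(1,1)->(0,1) | p2:(0,3)->(0,2)->EXIT

ESCAPED (0,1) ESCAPED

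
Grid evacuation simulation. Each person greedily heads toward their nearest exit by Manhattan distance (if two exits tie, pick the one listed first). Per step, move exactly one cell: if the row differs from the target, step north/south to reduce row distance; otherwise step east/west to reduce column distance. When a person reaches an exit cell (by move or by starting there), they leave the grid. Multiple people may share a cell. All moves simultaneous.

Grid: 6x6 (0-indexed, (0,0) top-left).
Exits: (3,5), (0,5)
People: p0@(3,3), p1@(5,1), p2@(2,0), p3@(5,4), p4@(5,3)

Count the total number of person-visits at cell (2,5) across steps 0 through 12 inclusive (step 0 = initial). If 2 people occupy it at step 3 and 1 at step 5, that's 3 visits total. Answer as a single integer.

Step 0: p0@(3,3) p1@(5,1) p2@(2,0) p3@(5,4) p4@(5,3) -> at (2,5): 0 [-], cum=0
Step 1: p0@(3,4) p1@(4,1) p2@(3,0) p3@(4,4) p4@(4,3) -> at (2,5): 0 [-], cum=0
Step 2: p0@ESC p1@(3,1) p2@(3,1) p3@(3,4) p4@(3,3) -> at (2,5): 0 [-], cum=0
Step 3: p0@ESC p1@(3,2) p2@(3,2) p3@ESC p4@(3,4) -> at (2,5): 0 [-], cum=0
Step 4: p0@ESC p1@(3,3) p2@(3,3) p3@ESC p4@ESC -> at (2,5): 0 [-], cum=0
Step 5: p0@ESC p1@(3,4) p2@(3,4) p3@ESC p4@ESC -> at (2,5): 0 [-], cum=0
Step 6: p0@ESC p1@ESC p2@ESC p3@ESC p4@ESC -> at (2,5): 0 [-], cum=0
Total visits = 0

Answer: 0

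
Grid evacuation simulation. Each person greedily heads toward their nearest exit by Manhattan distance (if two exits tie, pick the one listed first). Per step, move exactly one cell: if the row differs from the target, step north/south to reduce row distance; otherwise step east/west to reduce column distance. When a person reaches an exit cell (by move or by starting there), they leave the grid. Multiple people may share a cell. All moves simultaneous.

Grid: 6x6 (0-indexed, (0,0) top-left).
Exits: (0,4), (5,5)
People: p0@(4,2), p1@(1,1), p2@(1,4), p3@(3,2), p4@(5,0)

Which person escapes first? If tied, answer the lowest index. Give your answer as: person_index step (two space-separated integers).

Answer: 2 1

Derivation:
Step 1: p0:(4,2)->(5,2) | p1:(1,1)->(0,1) | p2:(1,4)->(0,4)->EXIT | p3:(3,2)->(2,2) | p4:(5,0)->(5,1)
Step 2: p0:(5,2)->(5,3) | p1:(0,1)->(0,2) | p2:escaped | p3:(2,2)->(1,2) | p4:(5,1)->(5,2)
Step 3: p0:(5,3)->(5,4) | p1:(0,2)->(0,3) | p2:escaped | p3:(1,2)->(0,2) | p4:(5,2)->(5,3)
Step 4: p0:(5,4)->(5,5)->EXIT | p1:(0,3)->(0,4)->EXIT | p2:escaped | p3:(0,2)->(0,3) | p4:(5,3)->(5,4)
Step 5: p0:escaped | p1:escaped | p2:escaped | p3:(0,3)->(0,4)->EXIT | p4:(5,4)->(5,5)->EXIT
Exit steps: [4, 4, 1, 5, 5]
First to escape: p2 at step 1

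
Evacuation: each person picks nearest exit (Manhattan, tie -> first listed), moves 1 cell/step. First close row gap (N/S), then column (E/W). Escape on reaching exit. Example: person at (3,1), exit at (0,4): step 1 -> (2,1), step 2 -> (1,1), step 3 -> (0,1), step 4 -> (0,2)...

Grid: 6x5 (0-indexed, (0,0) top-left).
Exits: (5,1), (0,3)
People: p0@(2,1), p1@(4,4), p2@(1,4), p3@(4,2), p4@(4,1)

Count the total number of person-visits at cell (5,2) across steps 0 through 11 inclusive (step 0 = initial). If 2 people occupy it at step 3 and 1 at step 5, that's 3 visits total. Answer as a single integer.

Step 0: p0@(2,1) p1@(4,4) p2@(1,4) p3@(4,2) p4@(4,1) -> at (5,2): 0 [-], cum=0
Step 1: p0@(3,1) p1@(5,4) p2@(0,4) p3@(5,2) p4@ESC -> at (5,2): 1 [p3], cum=1
Step 2: p0@(4,1) p1@(5,3) p2@ESC p3@ESC p4@ESC -> at (5,2): 0 [-], cum=1
Step 3: p0@ESC p1@(5,2) p2@ESC p3@ESC p4@ESC -> at (5,2): 1 [p1], cum=2
Step 4: p0@ESC p1@ESC p2@ESC p3@ESC p4@ESC -> at (5,2): 0 [-], cum=2
Total visits = 2

Answer: 2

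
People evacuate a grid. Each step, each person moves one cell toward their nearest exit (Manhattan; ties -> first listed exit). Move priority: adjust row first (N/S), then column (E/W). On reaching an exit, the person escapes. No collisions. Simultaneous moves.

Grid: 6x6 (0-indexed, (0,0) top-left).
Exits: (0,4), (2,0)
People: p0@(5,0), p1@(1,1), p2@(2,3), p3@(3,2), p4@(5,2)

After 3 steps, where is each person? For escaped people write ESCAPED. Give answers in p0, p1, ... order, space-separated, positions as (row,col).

Step 1: p0:(5,0)->(4,0) | p1:(1,1)->(2,1) | p2:(2,3)->(1,3) | p3:(3,2)->(2,2) | p4:(5,2)->(4,2)
Step 2: p0:(4,0)->(3,0) | p1:(2,1)->(2,0)->EXIT | p2:(1,3)->(0,3) | p3:(2,2)->(2,1) | p4:(4,2)->(3,2)
Step 3: p0:(3,0)->(2,0)->EXIT | p1:escaped | p2:(0,3)->(0,4)->EXIT | p3:(2,1)->(2,0)->EXIT | p4:(3,2)->(2,2)

ESCAPED ESCAPED ESCAPED ESCAPED (2,2)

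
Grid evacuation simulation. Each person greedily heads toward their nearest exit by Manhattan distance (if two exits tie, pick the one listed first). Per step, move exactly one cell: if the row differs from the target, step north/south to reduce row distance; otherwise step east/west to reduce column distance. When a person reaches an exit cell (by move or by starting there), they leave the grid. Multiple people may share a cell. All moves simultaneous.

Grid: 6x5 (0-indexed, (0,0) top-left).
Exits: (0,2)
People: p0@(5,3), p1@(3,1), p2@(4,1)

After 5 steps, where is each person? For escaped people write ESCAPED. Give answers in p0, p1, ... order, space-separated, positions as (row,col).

Step 1: p0:(5,3)->(4,3) | p1:(3,1)->(2,1) | p2:(4,1)->(3,1)
Step 2: p0:(4,3)->(3,3) | p1:(2,1)->(1,1) | p2:(3,1)->(2,1)
Step 3: p0:(3,3)->(2,3) | p1:(1,1)->(0,1) | p2:(2,1)->(1,1)
Step 4: p0:(2,3)->(1,3) | p1:(0,1)->(0,2)->EXIT | p2:(1,1)->(0,1)
Step 5: p0:(1,3)->(0,3) | p1:escaped | p2:(0,1)->(0,2)->EXIT

(0,3) ESCAPED ESCAPED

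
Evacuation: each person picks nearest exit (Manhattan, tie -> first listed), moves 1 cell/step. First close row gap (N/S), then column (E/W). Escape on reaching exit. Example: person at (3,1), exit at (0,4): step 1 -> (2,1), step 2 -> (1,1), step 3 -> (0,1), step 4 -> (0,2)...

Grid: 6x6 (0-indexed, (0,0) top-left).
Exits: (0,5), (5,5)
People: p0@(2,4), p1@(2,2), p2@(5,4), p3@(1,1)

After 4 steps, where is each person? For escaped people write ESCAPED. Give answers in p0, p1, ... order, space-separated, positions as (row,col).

Step 1: p0:(2,4)->(1,4) | p1:(2,2)->(1,2) | p2:(5,4)->(5,5)->EXIT | p3:(1,1)->(0,1)
Step 2: p0:(1,4)->(0,4) | p1:(1,2)->(0,2) | p2:escaped | p3:(0,1)->(0,2)
Step 3: p0:(0,4)->(0,5)->EXIT | p1:(0,2)->(0,3) | p2:escaped | p3:(0,2)->(0,3)
Step 4: p0:escaped | p1:(0,3)->(0,4) | p2:escaped | p3:(0,3)->(0,4)

ESCAPED (0,4) ESCAPED (0,4)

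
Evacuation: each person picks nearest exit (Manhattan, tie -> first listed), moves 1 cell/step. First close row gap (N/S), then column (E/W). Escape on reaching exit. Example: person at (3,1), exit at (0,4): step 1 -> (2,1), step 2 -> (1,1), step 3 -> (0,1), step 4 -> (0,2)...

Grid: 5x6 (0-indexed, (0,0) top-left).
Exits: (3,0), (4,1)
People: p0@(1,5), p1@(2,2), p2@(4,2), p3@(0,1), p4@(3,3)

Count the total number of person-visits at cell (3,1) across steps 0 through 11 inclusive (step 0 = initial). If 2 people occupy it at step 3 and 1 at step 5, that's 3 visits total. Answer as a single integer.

Answer: 4

Derivation:
Step 0: p0@(1,5) p1@(2,2) p2@(4,2) p3@(0,1) p4@(3,3) -> at (3,1): 0 [-], cum=0
Step 1: p0@(2,5) p1@(3,2) p2@ESC p3@(1,1) p4@(3,2) -> at (3,1): 0 [-], cum=0
Step 2: p0@(3,5) p1@(3,1) p2@ESC p3@(2,1) p4@(3,1) -> at (3,1): 2 [p1,p4], cum=2
Step 3: p0@(3,4) p1@ESC p2@ESC p3@(3,1) p4@ESC -> at (3,1): 1 [p3], cum=3
Step 4: p0@(3,3) p1@ESC p2@ESC p3@ESC p4@ESC -> at (3,1): 0 [-], cum=3
Step 5: p0@(3,2) p1@ESC p2@ESC p3@ESC p4@ESC -> at (3,1): 0 [-], cum=3
Step 6: p0@(3,1) p1@ESC p2@ESC p3@ESC p4@ESC -> at (3,1): 1 [p0], cum=4
Step 7: p0@ESC p1@ESC p2@ESC p3@ESC p4@ESC -> at (3,1): 0 [-], cum=4
Total visits = 4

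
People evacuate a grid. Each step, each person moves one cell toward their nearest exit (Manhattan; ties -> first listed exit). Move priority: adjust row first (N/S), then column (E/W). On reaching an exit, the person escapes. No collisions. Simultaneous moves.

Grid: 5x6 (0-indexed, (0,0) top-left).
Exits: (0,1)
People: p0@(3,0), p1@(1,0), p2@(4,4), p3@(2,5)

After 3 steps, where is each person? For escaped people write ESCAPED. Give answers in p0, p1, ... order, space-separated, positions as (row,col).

Step 1: p0:(3,0)->(2,0) | p1:(1,0)->(0,0) | p2:(4,4)->(3,4) | p3:(2,5)->(1,5)
Step 2: p0:(2,0)->(1,0) | p1:(0,0)->(0,1)->EXIT | p2:(3,4)->(2,4) | p3:(1,5)->(0,5)
Step 3: p0:(1,0)->(0,0) | p1:escaped | p2:(2,4)->(1,4) | p3:(0,5)->(0,4)

(0,0) ESCAPED (1,4) (0,4)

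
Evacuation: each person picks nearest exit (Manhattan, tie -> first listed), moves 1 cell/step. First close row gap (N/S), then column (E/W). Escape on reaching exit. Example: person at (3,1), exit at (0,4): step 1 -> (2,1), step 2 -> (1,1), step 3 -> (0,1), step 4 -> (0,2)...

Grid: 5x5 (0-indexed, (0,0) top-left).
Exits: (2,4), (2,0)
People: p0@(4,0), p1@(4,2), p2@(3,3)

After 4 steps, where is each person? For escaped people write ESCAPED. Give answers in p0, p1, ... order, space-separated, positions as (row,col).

Step 1: p0:(4,0)->(3,0) | p1:(4,2)->(3,2) | p2:(3,3)->(2,3)
Step 2: p0:(3,0)->(2,0)->EXIT | p1:(3,2)->(2,2) | p2:(2,3)->(2,4)->EXIT
Step 3: p0:escaped | p1:(2,2)->(2,3) | p2:escaped
Step 4: p0:escaped | p1:(2,3)->(2,4)->EXIT | p2:escaped

ESCAPED ESCAPED ESCAPED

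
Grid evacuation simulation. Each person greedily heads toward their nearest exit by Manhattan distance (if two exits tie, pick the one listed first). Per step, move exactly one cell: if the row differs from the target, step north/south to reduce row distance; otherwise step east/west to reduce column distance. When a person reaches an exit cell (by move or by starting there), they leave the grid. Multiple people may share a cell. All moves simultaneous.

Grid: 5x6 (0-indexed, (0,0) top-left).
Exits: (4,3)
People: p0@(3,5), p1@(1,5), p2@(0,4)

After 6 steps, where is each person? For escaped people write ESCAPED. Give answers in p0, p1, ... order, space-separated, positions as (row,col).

Step 1: p0:(3,5)->(4,5) | p1:(1,5)->(2,5) | p2:(0,4)->(1,4)
Step 2: p0:(4,5)->(4,4) | p1:(2,5)->(3,5) | p2:(1,4)->(2,4)
Step 3: p0:(4,4)->(4,3)->EXIT | p1:(3,5)->(4,5) | p2:(2,4)->(3,4)
Step 4: p0:escaped | p1:(4,5)->(4,4) | p2:(3,4)->(4,4)
Step 5: p0:escaped | p1:(4,4)->(4,3)->EXIT | p2:(4,4)->(4,3)->EXIT

ESCAPED ESCAPED ESCAPED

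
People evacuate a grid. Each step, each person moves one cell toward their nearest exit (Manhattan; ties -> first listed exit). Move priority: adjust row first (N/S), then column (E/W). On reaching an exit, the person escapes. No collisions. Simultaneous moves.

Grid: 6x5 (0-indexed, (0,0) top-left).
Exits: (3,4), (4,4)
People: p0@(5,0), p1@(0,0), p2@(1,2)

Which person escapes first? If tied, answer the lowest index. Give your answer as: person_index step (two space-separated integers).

Step 1: p0:(5,0)->(4,0) | p1:(0,0)->(1,0) | p2:(1,2)->(2,2)
Step 2: p0:(4,0)->(4,1) | p1:(1,0)->(2,0) | p2:(2,2)->(3,2)
Step 3: p0:(4,1)->(4,2) | p1:(2,0)->(3,0) | p2:(3,2)->(3,3)
Step 4: p0:(4,2)->(4,3) | p1:(3,0)->(3,1) | p2:(3,3)->(3,4)->EXIT
Step 5: p0:(4,3)->(4,4)->EXIT | p1:(3,1)->(3,2) | p2:escaped
Step 6: p0:escaped | p1:(3,2)->(3,3) | p2:escaped
Step 7: p0:escaped | p1:(3,3)->(3,4)->EXIT | p2:escaped
Exit steps: [5, 7, 4]
First to escape: p2 at step 4

Answer: 2 4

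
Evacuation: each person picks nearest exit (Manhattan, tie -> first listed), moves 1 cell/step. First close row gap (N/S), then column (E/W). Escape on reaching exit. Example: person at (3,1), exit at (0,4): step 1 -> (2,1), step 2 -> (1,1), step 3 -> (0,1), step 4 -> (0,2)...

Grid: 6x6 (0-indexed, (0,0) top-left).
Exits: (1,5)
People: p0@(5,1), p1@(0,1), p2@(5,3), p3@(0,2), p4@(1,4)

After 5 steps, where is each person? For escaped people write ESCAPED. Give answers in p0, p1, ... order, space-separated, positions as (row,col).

Step 1: p0:(5,1)->(4,1) | p1:(0,1)->(1,1) | p2:(5,3)->(4,3) | p3:(0,2)->(1,2) | p4:(1,4)->(1,5)->EXIT
Step 2: p0:(4,1)->(3,1) | p1:(1,1)->(1,2) | p2:(4,3)->(3,3) | p3:(1,2)->(1,3) | p4:escaped
Step 3: p0:(3,1)->(2,1) | p1:(1,2)->(1,3) | p2:(3,3)->(2,3) | p3:(1,3)->(1,4) | p4:escaped
Step 4: p0:(2,1)->(1,1) | p1:(1,3)->(1,4) | p2:(2,3)->(1,3) | p3:(1,4)->(1,5)->EXIT | p4:escaped
Step 5: p0:(1,1)->(1,2) | p1:(1,4)->(1,5)->EXIT | p2:(1,3)->(1,4) | p3:escaped | p4:escaped

(1,2) ESCAPED (1,4) ESCAPED ESCAPED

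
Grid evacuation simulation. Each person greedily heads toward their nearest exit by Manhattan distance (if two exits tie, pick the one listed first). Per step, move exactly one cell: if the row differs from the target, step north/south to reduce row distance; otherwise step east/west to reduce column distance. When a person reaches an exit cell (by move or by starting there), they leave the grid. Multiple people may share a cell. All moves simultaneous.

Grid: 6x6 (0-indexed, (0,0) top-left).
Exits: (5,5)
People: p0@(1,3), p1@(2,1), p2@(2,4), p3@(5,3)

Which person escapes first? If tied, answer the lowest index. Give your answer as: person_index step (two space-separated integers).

Answer: 3 2

Derivation:
Step 1: p0:(1,3)->(2,3) | p1:(2,1)->(3,1) | p2:(2,4)->(3,4) | p3:(5,3)->(5,4)
Step 2: p0:(2,3)->(3,3) | p1:(3,1)->(4,1) | p2:(3,4)->(4,4) | p3:(5,4)->(5,5)->EXIT
Step 3: p0:(3,3)->(4,3) | p1:(4,1)->(5,1) | p2:(4,4)->(5,4) | p3:escaped
Step 4: p0:(4,3)->(5,3) | p1:(5,1)->(5,2) | p2:(5,4)->(5,5)->EXIT | p3:escaped
Step 5: p0:(5,3)->(5,4) | p1:(5,2)->(5,3) | p2:escaped | p3:escaped
Step 6: p0:(5,4)->(5,5)->EXIT | p1:(5,3)->(5,4) | p2:escaped | p3:escaped
Step 7: p0:escaped | p1:(5,4)->(5,5)->EXIT | p2:escaped | p3:escaped
Exit steps: [6, 7, 4, 2]
First to escape: p3 at step 2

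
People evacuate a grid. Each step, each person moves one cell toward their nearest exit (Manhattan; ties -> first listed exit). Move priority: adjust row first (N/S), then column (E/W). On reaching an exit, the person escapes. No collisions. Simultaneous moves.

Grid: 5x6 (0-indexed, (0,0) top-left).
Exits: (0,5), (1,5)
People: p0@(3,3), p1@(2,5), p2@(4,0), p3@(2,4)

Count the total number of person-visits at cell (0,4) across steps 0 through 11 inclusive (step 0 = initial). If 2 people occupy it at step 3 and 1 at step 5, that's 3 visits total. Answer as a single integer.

Step 0: p0@(3,3) p1@(2,5) p2@(4,0) p3@(2,4) -> at (0,4): 0 [-], cum=0
Step 1: p0@(2,3) p1@ESC p2@(3,0) p3@(1,4) -> at (0,4): 0 [-], cum=0
Step 2: p0@(1,3) p1@ESC p2@(2,0) p3@ESC -> at (0,4): 0 [-], cum=0
Step 3: p0@(1,4) p1@ESC p2@(1,0) p3@ESC -> at (0,4): 0 [-], cum=0
Step 4: p0@ESC p1@ESC p2@(1,1) p3@ESC -> at (0,4): 0 [-], cum=0
Step 5: p0@ESC p1@ESC p2@(1,2) p3@ESC -> at (0,4): 0 [-], cum=0
Step 6: p0@ESC p1@ESC p2@(1,3) p3@ESC -> at (0,4): 0 [-], cum=0
Step 7: p0@ESC p1@ESC p2@(1,4) p3@ESC -> at (0,4): 0 [-], cum=0
Step 8: p0@ESC p1@ESC p2@ESC p3@ESC -> at (0,4): 0 [-], cum=0
Total visits = 0

Answer: 0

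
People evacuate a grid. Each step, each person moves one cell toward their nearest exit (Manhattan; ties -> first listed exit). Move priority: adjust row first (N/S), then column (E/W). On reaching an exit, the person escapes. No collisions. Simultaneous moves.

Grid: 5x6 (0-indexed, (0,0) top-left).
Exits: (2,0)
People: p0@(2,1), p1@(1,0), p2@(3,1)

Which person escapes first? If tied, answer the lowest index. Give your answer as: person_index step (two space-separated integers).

Answer: 0 1

Derivation:
Step 1: p0:(2,1)->(2,0)->EXIT | p1:(1,0)->(2,0)->EXIT | p2:(3,1)->(2,1)
Step 2: p0:escaped | p1:escaped | p2:(2,1)->(2,0)->EXIT
Exit steps: [1, 1, 2]
First to escape: p0 at step 1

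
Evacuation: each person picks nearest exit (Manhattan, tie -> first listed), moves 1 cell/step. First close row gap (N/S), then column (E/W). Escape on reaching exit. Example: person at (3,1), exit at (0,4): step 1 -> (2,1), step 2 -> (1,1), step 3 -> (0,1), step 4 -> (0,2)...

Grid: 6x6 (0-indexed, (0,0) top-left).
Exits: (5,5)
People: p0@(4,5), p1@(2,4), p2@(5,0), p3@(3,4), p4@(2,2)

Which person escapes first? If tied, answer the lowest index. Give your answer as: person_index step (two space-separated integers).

Answer: 0 1

Derivation:
Step 1: p0:(4,5)->(5,5)->EXIT | p1:(2,4)->(3,4) | p2:(5,0)->(5,1) | p3:(3,4)->(4,4) | p4:(2,2)->(3,2)
Step 2: p0:escaped | p1:(3,4)->(4,4) | p2:(5,1)->(5,2) | p3:(4,4)->(5,4) | p4:(3,2)->(4,2)
Step 3: p0:escaped | p1:(4,4)->(5,4) | p2:(5,2)->(5,3) | p3:(5,4)->(5,5)->EXIT | p4:(4,2)->(5,2)
Step 4: p0:escaped | p1:(5,4)->(5,5)->EXIT | p2:(5,3)->(5,4) | p3:escaped | p4:(5,2)->(5,3)
Step 5: p0:escaped | p1:escaped | p2:(5,4)->(5,5)->EXIT | p3:escaped | p4:(5,3)->(5,4)
Step 6: p0:escaped | p1:escaped | p2:escaped | p3:escaped | p4:(5,4)->(5,5)->EXIT
Exit steps: [1, 4, 5, 3, 6]
First to escape: p0 at step 1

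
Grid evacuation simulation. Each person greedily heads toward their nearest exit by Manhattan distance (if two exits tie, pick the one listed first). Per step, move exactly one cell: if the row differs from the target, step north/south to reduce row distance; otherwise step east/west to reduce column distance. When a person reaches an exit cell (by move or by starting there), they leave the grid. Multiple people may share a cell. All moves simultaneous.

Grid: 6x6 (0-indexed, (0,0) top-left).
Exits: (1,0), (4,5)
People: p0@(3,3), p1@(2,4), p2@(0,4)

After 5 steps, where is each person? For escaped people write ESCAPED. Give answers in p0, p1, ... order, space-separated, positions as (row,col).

Step 1: p0:(3,3)->(4,3) | p1:(2,4)->(3,4) | p2:(0,4)->(1,4)
Step 2: p0:(4,3)->(4,4) | p1:(3,4)->(4,4) | p2:(1,4)->(1,3)
Step 3: p0:(4,4)->(4,5)->EXIT | p1:(4,4)->(4,5)->EXIT | p2:(1,3)->(1,2)
Step 4: p0:escaped | p1:escaped | p2:(1,2)->(1,1)
Step 5: p0:escaped | p1:escaped | p2:(1,1)->(1,0)->EXIT

ESCAPED ESCAPED ESCAPED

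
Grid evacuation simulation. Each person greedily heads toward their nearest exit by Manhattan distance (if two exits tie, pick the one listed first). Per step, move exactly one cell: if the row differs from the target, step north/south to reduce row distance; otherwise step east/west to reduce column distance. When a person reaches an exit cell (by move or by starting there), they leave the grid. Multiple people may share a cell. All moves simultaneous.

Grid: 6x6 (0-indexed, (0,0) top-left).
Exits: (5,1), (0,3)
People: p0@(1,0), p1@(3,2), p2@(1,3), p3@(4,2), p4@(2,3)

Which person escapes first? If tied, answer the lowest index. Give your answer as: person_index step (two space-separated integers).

Answer: 2 1

Derivation:
Step 1: p0:(1,0)->(0,0) | p1:(3,2)->(4,2) | p2:(1,3)->(0,3)->EXIT | p3:(4,2)->(5,2) | p4:(2,3)->(1,3)
Step 2: p0:(0,0)->(0,1) | p1:(4,2)->(5,2) | p2:escaped | p3:(5,2)->(5,1)->EXIT | p4:(1,3)->(0,3)->EXIT
Step 3: p0:(0,1)->(0,2) | p1:(5,2)->(5,1)->EXIT | p2:escaped | p3:escaped | p4:escaped
Step 4: p0:(0,2)->(0,3)->EXIT | p1:escaped | p2:escaped | p3:escaped | p4:escaped
Exit steps: [4, 3, 1, 2, 2]
First to escape: p2 at step 1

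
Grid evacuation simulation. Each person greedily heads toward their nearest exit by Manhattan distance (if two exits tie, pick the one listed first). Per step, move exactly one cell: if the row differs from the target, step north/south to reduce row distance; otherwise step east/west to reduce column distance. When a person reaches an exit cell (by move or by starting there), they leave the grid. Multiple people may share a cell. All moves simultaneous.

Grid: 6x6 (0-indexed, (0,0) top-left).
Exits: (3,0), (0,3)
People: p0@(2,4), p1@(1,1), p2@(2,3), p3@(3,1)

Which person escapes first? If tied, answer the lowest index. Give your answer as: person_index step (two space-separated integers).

Answer: 3 1

Derivation:
Step 1: p0:(2,4)->(1,4) | p1:(1,1)->(2,1) | p2:(2,3)->(1,3) | p3:(3,1)->(3,0)->EXIT
Step 2: p0:(1,4)->(0,4) | p1:(2,1)->(3,1) | p2:(1,3)->(0,3)->EXIT | p3:escaped
Step 3: p0:(0,4)->(0,3)->EXIT | p1:(3,1)->(3,0)->EXIT | p2:escaped | p3:escaped
Exit steps: [3, 3, 2, 1]
First to escape: p3 at step 1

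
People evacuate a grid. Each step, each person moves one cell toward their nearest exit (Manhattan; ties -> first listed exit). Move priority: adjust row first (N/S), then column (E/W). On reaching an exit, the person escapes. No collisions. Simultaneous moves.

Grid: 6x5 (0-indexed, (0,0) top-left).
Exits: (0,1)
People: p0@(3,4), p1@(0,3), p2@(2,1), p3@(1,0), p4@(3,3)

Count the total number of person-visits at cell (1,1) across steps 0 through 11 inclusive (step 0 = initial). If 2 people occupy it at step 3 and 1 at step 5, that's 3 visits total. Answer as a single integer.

Step 0: p0@(3,4) p1@(0,3) p2@(2,1) p3@(1,0) p4@(3,3) -> at (1,1): 0 [-], cum=0
Step 1: p0@(2,4) p1@(0,2) p2@(1,1) p3@(0,0) p4@(2,3) -> at (1,1): 1 [p2], cum=1
Step 2: p0@(1,4) p1@ESC p2@ESC p3@ESC p4@(1,3) -> at (1,1): 0 [-], cum=1
Step 3: p0@(0,4) p1@ESC p2@ESC p3@ESC p4@(0,3) -> at (1,1): 0 [-], cum=1
Step 4: p0@(0,3) p1@ESC p2@ESC p3@ESC p4@(0,2) -> at (1,1): 0 [-], cum=1
Step 5: p0@(0,2) p1@ESC p2@ESC p3@ESC p4@ESC -> at (1,1): 0 [-], cum=1
Step 6: p0@ESC p1@ESC p2@ESC p3@ESC p4@ESC -> at (1,1): 0 [-], cum=1
Total visits = 1

Answer: 1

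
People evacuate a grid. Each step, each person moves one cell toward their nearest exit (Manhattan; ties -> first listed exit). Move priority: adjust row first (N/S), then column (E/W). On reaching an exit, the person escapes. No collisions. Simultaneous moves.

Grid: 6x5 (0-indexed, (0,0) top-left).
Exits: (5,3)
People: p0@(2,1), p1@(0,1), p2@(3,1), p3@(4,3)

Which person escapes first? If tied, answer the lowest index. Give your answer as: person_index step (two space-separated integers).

Step 1: p0:(2,1)->(3,1) | p1:(0,1)->(1,1) | p2:(3,1)->(4,1) | p3:(4,3)->(5,3)->EXIT
Step 2: p0:(3,1)->(4,1) | p1:(1,1)->(2,1) | p2:(4,1)->(5,1) | p3:escaped
Step 3: p0:(4,1)->(5,1) | p1:(2,1)->(3,1) | p2:(5,1)->(5,2) | p3:escaped
Step 4: p0:(5,1)->(5,2) | p1:(3,1)->(4,1) | p2:(5,2)->(5,3)->EXIT | p3:escaped
Step 5: p0:(5,2)->(5,3)->EXIT | p1:(4,1)->(5,1) | p2:escaped | p3:escaped
Step 6: p0:escaped | p1:(5,1)->(5,2) | p2:escaped | p3:escaped
Step 7: p0:escaped | p1:(5,2)->(5,3)->EXIT | p2:escaped | p3:escaped
Exit steps: [5, 7, 4, 1]
First to escape: p3 at step 1

Answer: 3 1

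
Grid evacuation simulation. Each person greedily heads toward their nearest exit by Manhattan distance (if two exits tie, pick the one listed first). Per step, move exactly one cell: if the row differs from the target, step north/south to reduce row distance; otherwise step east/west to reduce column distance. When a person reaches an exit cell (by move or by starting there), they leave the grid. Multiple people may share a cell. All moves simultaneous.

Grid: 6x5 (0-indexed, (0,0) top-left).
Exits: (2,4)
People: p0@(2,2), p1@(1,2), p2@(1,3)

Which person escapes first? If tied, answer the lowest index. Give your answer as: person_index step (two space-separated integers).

Answer: 0 2

Derivation:
Step 1: p0:(2,2)->(2,3) | p1:(1,2)->(2,2) | p2:(1,3)->(2,3)
Step 2: p0:(2,3)->(2,4)->EXIT | p1:(2,2)->(2,3) | p2:(2,3)->(2,4)->EXIT
Step 3: p0:escaped | p1:(2,3)->(2,4)->EXIT | p2:escaped
Exit steps: [2, 3, 2]
First to escape: p0 at step 2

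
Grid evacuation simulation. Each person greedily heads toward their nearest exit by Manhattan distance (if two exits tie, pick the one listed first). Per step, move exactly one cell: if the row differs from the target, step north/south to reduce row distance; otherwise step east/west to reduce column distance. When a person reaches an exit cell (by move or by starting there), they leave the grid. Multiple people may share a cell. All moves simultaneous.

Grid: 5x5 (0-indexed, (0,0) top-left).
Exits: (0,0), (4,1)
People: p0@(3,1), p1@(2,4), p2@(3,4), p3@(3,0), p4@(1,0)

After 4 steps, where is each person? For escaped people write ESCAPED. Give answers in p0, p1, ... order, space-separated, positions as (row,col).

Step 1: p0:(3,1)->(4,1)->EXIT | p1:(2,4)->(3,4) | p2:(3,4)->(4,4) | p3:(3,0)->(4,0) | p4:(1,0)->(0,0)->EXIT
Step 2: p0:escaped | p1:(3,4)->(4,4) | p2:(4,4)->(4,3) | p3:(4,0)->(4,1)->EXIT | p4:escaped
Step 3: p0:escaped | p1:(4,4)->(4,3) | p2:(4,3)->(4,2) | p3:escaped | p4:escaped
Step 4: p0:escaped | p1:(4,3)->(4,2) | p2:(4,2)->(4,1)->EXIT | p3:escaped | p4:escaped

ESCAPED (4,2) ESCAPED ESCAPED ESCAPED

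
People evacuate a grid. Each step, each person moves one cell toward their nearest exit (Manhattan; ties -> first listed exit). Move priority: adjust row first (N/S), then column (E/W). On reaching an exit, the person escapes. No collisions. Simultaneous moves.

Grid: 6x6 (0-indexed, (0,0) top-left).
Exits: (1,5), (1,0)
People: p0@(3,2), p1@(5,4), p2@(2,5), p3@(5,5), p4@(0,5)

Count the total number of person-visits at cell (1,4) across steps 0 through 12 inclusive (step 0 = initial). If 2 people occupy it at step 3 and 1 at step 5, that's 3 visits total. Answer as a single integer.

Step 0: p0@(3,2) p1@(5,4) p2@(2,5) p3@(5,5) p4@(0,5) -> at (1,4): 0 [-], cum=0
Step 1: p0@(2,2) p1@(4,4) p2@ESC p3@(4,5) p4@ESC -> at (1,4): 0 [-], cum=0
Step 2: p0@(1,2) p1@(3,4) p2@ESC p3@(3,5) p4@ESC -> at (1,4): 0 [-], cum=0
Step 3: p0@(1,1) p1@(2,4) p2@ESC p3@(2,5) p4@ESC -> at (1,4): 0 [-], cum=0
Step 4: p0@ESC p1@(1,4) p2@ESC p3@ESC p4@ESC -> at (1,4): 1 [p1], cum=1
Step 5: p0@ESC p1@ESC p2@ESC p3@ESC p4@ESC -> at (1,4): 0 [-], cum=1
Total visits = 1

Answer: 1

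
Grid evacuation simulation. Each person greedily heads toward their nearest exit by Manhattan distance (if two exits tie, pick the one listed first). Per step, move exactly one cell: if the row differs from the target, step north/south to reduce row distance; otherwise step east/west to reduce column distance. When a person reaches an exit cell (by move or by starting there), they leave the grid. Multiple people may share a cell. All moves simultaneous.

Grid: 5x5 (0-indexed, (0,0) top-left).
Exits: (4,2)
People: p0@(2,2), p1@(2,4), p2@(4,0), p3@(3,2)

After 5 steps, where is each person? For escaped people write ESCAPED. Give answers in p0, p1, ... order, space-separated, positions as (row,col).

Step 1: p0:(2,2)->(3,2) | p1:(2,4)->(3,4) | p2:(4,0)->(4,1) | p3:(3,2)->(4,2)->EXIT
Step 2: p0:(3,2)->(4,2)->EXIT | p1:(3,4)->(4,4) | p2:(4,1)->(4,2)->EXIT | p3:escaped
Step 3: p0:escaped | p1:(4,4)->(4,3) | p2:escaped | p3:escaped
Step 4: p0:escaped | p1:(4,3)->(4,2)->EXIT | p2:escaped | p3:escaped

ESCAPED ESCAPED ESCAPED ESCAPED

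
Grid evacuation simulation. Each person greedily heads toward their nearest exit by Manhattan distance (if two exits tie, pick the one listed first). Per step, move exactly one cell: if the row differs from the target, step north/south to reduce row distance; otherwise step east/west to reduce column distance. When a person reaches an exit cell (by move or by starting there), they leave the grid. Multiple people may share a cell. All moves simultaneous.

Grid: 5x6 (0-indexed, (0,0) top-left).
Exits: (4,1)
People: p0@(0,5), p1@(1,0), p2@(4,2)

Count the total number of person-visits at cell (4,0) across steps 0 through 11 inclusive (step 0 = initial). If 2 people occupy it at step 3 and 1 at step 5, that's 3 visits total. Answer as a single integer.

Step 0: p0@(0,5) p1@(1,0) p2@(4,2) -> at (4,0): 0 [-], cum=0
Step 1: p0@(1,5) p1@(2,0) p2@ESC -> at (4,0): 0 [-], cum=0
Step 2: p0@(2,5) p1@(3,0) p2@ESC -> at (4,0): 0 [-], cum=0
Step 3: p0@(3,5) p1@(4,0) p2@ESC -> at (4,0): 1 [p1], cum=1
Step 4: p0@(4,5) p1@ESC p2@ESC -> at (4,0): 0 [-], cum=1
Step 5: p0@(4,4) p1@ESC p2@ESC -> at (4,0): 0 [-], cum=1
Step 6: p0@(4,3) p1@ESC p2@ESC -> at (4,0): 0 [-], cum=1
Step 7: p0@(4,2) p1@ESC p2@ESC -> at (4,0): 0 [-], cum=1
Step 8: p0@ESC p1@ESC p2@ESC -> at (4,0): 0 [-], cum=1
Total visits = 1

Answer: 1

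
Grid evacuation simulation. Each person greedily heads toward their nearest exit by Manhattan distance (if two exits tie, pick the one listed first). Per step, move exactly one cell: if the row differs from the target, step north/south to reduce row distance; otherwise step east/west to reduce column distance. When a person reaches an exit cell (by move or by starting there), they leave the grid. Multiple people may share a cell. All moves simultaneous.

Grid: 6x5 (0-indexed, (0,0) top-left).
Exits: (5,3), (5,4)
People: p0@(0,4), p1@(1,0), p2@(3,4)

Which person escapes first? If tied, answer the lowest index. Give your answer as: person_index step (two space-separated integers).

Answer: 2 2

Derivation:
Step 1: p0:(0,4)->(1,4) | p1:(1,0)->(2,0) | p2:(3,4)->(4,4)
Step 2: p0:(1,4)->(2,4) | p1:(2,0)->(3,0) | p2:(4,4)->(5,4)->EXIT
Step 3: p0:(2,4)->(3,4) | p1:(3,0)->(4,0) | p2:escaped
Step 4: p0:(3,4)->(4,4) | p1:(4,0)->(5,0) | p2:escaped
Step 5: p0:(4,4)->(5,4)->EXIT | p1:(5,0)->(5,1) | p2:escaped
Step 6: p0:escaped | p1:(5,1)->(5,2) | p2:escaped
Step 7: p0:escaped | p1:(5,2)->(5,3)->EXIT | p2:escaped
Exit steps: [5, 7, 2]
First to escape: p2 at step 2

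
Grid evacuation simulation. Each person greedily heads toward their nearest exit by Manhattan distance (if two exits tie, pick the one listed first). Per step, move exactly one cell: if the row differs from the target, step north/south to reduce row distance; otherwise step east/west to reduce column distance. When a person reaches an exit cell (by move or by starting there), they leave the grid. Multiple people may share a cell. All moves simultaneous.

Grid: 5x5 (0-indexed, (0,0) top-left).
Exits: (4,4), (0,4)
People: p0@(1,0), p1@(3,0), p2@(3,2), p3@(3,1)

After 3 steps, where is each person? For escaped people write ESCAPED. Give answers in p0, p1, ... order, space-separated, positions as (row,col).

Step 1: p0:(1,0)->(0,0) | p1:(3,0)->(4,0) | p2:(3,2)->(4,2) | p3:(3,1)->(4,1)
Step 2: p0:(0,0)->(0,1) | p1:(4,0)->(4,1) | p2:(4,2)->(4,3) | p3:(4,1)->(4,2)
Step 3: p0:(0,1)->(0,2) | p1:(4,1)->(4,2) | p2:(4,3)->(4,4)->EXIT | p3:(4,2)->(4,3)

(0,2) (4,2) ESCAPED (4,3)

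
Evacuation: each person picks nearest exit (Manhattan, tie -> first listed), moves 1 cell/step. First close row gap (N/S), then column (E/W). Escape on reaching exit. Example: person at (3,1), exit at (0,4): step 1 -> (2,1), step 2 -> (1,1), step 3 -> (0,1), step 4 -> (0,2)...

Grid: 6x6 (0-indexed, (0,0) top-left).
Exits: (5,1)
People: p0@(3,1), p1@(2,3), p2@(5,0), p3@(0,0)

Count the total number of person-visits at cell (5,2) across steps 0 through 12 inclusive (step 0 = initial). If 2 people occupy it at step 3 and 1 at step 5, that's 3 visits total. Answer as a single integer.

Step 0: p0@(3,1) p1@(2,3) p2@(5,0) p3@(0,0) -> at (5,2): 0 [-], cum=0
Step 1: p0@(4,1) p1@(3,3) p2@ESC p3@(1,0) -> at (5,2): 0 [-], cum=0
Step 2: p0@ESC p1@(4,3) p2@ESC p3@(2,0) -> at (5,2): 0 [-], cum=0
Step 3: p0@ESC p1@(5,3) p2@ESC p3@(3,0) -> at (5,2): 0 [-], cum=0
Step 4: p0@ESC p1@(5,2) p2@ESC p3@(4,0) -> at (5,2): 1 [p1], cum=1
Step 5: p0@ESC p1@ESC p2@ESC p3@(5,0) -> at (5,2): 0 [-], cum=1
Step 6: p0@ESC p1@ESC p2@ESC p3@ESC -> at (5,2): 0 [-], cum=1
Total visits = 1

Answer: 1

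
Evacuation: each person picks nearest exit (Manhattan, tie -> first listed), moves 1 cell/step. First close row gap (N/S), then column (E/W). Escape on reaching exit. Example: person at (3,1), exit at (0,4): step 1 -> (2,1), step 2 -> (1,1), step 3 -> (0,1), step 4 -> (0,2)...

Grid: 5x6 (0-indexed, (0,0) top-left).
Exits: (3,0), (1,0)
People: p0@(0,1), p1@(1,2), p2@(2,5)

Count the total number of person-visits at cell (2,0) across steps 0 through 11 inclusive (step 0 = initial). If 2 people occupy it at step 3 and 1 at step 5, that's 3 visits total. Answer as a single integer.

Step 0: p0@(0,1) p1@(1,2) p2@(2,5) -> at (2,0): 0 [-], cum=0
Step 1: p0@(1,1) p1@(1,1) p2@(3,5) -> at (2,0): 0 [-], cum=0
Step 2: p0@ESC p1@ESC p2@(3,4) -> at (2,0): 0 [-], cum=0
Step 3: p0@ESC p1@ESC p2@(3,3) -> at (2,0): 0 [-], cum=0
Step 4: p0@ESC p1@ESC p2@(3,2) -> at (2,0): 0 [-], cum=0
Step 5: p0@ESC p1@ESC p2@(3,1) -> at (2,0): 0 [-], cum=0
Step 6: p0@ESC p1@ESC p2@ESC -> at (2,0): 0 [-], cum=0
Total visits = 0

Answer: 0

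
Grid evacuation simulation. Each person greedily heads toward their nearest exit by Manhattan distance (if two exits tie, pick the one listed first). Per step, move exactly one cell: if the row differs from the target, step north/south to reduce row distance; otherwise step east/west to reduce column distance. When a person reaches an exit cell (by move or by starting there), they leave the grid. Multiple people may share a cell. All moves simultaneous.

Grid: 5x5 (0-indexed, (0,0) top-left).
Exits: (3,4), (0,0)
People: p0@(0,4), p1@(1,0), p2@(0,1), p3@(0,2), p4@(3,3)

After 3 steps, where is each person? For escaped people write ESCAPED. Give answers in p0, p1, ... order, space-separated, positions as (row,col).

Step 1: p0:(0,4)->(1,4) | p1:(1,0)->(0,0)->EXIT | p2:(0,1)->(0,0)->EXIT | p3:(0,2)->(0,1) | p4:(3,3)->(3,4)->EXIT
Step 2: p0:(1,4)->(2,4) | p1:escaped | p2:escaped | p3:(0,1)->(0,0)->EXIT | p4:escaped
Step 3: p0:(2,4)->(3,4)->EXIT | p1:escaped | p2:escaped | p3:escaped | p4:escaped

ESCAPED ESCAPED ESCAPED ESCAPED ESCAPED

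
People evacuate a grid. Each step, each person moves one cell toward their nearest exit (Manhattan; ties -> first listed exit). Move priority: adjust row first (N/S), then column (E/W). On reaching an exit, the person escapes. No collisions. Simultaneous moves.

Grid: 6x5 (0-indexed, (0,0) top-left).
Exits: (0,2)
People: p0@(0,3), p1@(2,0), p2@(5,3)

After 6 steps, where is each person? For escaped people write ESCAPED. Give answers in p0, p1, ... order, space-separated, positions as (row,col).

Step 1: p0:(0,3)->(0,2)->EXIT | p1:(2,0)->(1,0) | p2:(5,3)->(4,3)
Step 2: p0:escaped | p1:(1,0)->(0,0) | p2:(4,3)->(3,3)
Step 3: p0:escaped | p1:(0,0)->(0,1) | p2:(3,3)->(2,3)
Step 4: p0:escaped | p1:(0,1)->(0,2)->EXIT | p2:(2,3)->(1,3)
Step 5: p0:escaped | p1:escaped | p2:(1,3)->(0,3)
Step 6: p0:escaped | p1:escaped | p2:(0,3)->(0,2)->EXIT

ESCAPED ESCAPED ESCAPED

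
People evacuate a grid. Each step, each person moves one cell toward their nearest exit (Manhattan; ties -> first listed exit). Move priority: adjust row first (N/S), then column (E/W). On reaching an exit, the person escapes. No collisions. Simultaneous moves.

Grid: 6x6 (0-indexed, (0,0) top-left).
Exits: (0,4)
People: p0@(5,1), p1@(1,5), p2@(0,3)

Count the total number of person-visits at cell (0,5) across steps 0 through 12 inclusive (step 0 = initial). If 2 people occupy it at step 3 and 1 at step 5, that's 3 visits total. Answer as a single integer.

Step 0: p0@(5,1) p1@(1,5) p2@(0,3) -> at (0,5): 0 [-], cum=0
Step 1: p0@(4,1) p1@(0,5) p2@ESC -> at (0,5): 1 [p1], cum=1
Step 2: p0@(3,1) p1@ESC p2@ESC -> at (0,5): 0 [-], cum=1
Step 3: p0@(2,1) p1@ESC p2@ESC -> at (0,5): 0 [-], cum=1
Step 4: p0@(1,1) p1@ESC p2@ESC -> at (0,5): 0 [-], cum=1
Step 5: p0@(0,1) p1@ESC p2@ESC -> at (0,5): 0 [-], cum=1
Step 6: p0@(0,2) p1@ESC p2@ESC -> at (0,5): 0 [-], cum=1
Step 7: p0@(0,3) p1@ESC p2@ESC -> at (0,5): 0 [-], cum=1
Step 8: p0@ESC p1@ESC p2@ESC -> at (0,5): 0 [-], cum=1
Total visits = 1

Answer: 1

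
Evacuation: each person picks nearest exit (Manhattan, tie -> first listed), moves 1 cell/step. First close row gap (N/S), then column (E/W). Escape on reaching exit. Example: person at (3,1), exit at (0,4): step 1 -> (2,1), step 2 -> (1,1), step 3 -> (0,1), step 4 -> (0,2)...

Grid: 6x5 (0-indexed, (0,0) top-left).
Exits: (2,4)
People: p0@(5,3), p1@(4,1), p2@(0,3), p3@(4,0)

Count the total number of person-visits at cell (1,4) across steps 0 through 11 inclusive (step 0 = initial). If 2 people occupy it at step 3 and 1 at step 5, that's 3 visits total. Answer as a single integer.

Step 0: p0@(5,3) p1@(4,1) p2@(0,3) p3@(4,0) -> at (1,4): 0 [-], cum=0
Step 1: p0@(4,3) p1@(3,1) p2@(1,3) p3@(3,0) -> at (1,4): 0 [-], cum=0
Step 2: p0@(3,3) p1@(2,1) p2@(2,3) p3@(2,0) -> at (1,4): 0 [-], cum=0
Step 3: p0@(2,3) p1@(2,2) p2@ESC p3@(2,1) -> at (1,4): 0 [-], cum=0
Step 4: p0@ESC p1@(2,3) p2@ESC p3@(2,2) -> at (1,4): 0 [-], cum=0
Step 5: p0@ESC p1@ESC p2@ESC p3@(2,3) -> at (1,4): 0 [-], cum=0
Step 6: p0@ESC p1@ESC p2@ESC p3@ESC -> at (1,4): 0 [-], cum=0
Total visits = 0

Answer: 0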